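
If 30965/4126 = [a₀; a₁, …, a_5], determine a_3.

30965 = 7·4126 + 2083, so a_0 = 7
4126 = 1·2083 + 2043, so a_1 = 1
2083 = 1·2043 + 40, so a_2 = 1
2043 = 51·40 + 3, so a_3 = 51

51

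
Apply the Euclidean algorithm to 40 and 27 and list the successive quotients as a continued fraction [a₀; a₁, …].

⌊40/27⌋ = 1, remainder 13
⌊27/13⌋ = 2, remainder 1
⌊13/1⌋ = 13, remainder 0

[1; 2, 13]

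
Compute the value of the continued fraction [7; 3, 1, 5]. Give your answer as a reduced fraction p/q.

167/23

Start with 5.
1 + 1/(5/1) = 1 + 1/5 = 6/5
3 + 1/(6/5) = 3 + 5/6 = 23/6
7 + 1/(23/6) = 7 + 6/23 = 167/23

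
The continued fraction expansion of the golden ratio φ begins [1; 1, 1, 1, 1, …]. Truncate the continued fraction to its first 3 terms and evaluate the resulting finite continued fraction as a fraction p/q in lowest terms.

Use the convergent recurrence hₖ = aₖ·hₖ₋₁ + hₖ₋₂ (and likewise for the denominators kₖ):
a_0 = 1: 1/1
a_1 = 1: 2/1
a_2 = 1: 3/2

3/2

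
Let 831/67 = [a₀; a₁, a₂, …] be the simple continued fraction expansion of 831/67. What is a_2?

2

Run the Euclidean algorithm, recording each quotient:
⌊831/67⌋ = 12, remainder 27
⌊67/27⌋ = 2, remainder 13
⌊27/13⌋ = 2, remainder 1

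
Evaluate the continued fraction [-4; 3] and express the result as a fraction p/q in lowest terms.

Start with 3.
-4 + 1/(3/1) = -4 + 1/3 = -11/3

-11/3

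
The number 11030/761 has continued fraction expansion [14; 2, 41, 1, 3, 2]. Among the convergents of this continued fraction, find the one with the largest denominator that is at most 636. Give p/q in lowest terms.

a_0 = 14: 14/1  (≤ bound)
a_1 = 2: 29/2  (≤ bound)
a_2 = 41: 1203/83  (≤ bound)
a_3 = 1: 1232/85  (≤ bound)
a_4 = 3: 4899/338  (≤ bound)
a_5 = 2: 11030/761  (> 636, stop)

4899/338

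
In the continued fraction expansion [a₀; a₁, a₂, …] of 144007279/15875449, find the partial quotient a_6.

15

144007279 ÷ 15875449 → quotient 9, remainder 1128238
15875449 ÷ 1128238 → quotient 14, remainder 80117
1128238 ÷ 80117 → quotient 14, remainder 6600
80117 ÷ 6600 → quotient 12, remainder 917
6600 ÷ 917 → quotient 7, remainder 181
917 ÷ 181 → quotient 5, remainder 12
181 ÷ 12 → quotient 15, remainder 1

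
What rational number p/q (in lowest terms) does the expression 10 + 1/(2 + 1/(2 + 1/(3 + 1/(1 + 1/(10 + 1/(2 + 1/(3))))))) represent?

Start with 3.
2 + 1/(3/1) = 2 + 1/3 = 7/3
10 + 1/(7/3) = 10 + 3/7 = 73/7
1 + 1/(73/7) = 1 + 7/73 = 80/73
3 + 1/(80/73) = 3 + 73/80 = 313/80
2 + 1/(313/80) = 2 + 80/313 = 706/313
2 + 1/(706/313) = 2 + 313/706 = 1725/706
10 + 1/(1725/706) = 10 + 706/1725 = 17956/1725

17956/1725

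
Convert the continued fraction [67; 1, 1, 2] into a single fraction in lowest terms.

Start with 2.
1 + 1/(2/1) = 1 + 1/2 = 3/2
1 + 1/(3/2) = 1 + 2/3 = 5/3
67 + 1/(5/3) = 67 + 3/5 = 338/5

338/5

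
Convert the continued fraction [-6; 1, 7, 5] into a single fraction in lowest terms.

-210/41

Collapse the nested fraction from the inside out:
Start with 5.
7 + 1/(5/1) = 7 + 1/5 = 36/5
1 + 1/(36/5) = 1 + 5/36 = 41/36
-6 + 1/(41/36) = -6 + 36/41 = -210/41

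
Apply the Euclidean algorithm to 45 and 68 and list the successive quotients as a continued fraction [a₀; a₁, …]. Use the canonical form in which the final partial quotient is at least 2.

45 ÷ 68 → quotient 0, remainder 45
68 ÷ 45 → quotient 1, remainder 23
45 ÷ 23 → quotient 1, remainder 22
23 ÷ 22 → quotient 1, remainder 1
22 ÷ 1 → quotient 22, remainder 0

[0; 1, 1, 1, 22]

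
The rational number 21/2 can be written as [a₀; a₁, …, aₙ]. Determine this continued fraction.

[10; 2]

⌊21/2⌋ = 10, remainder 1
⌊2/1⌋ = 2, remainder 0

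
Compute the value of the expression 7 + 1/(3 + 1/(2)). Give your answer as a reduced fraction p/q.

Start with 2.
3 + 1/(2/1) = 3 + 1/2 = 7/2
7 + 1/(7/2) = 7 + 2/7 = 51/7

51/7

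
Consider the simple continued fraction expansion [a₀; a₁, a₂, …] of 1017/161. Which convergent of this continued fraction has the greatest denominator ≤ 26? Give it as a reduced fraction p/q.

120/19

a_0 = 6: 6/1  (≤ bound)
a_1 = 3: 19/3  (≤ bound)
a_2 = 6: 120/19  (≤ bound)
a_3 = 2: 259/41  (> 26, stop)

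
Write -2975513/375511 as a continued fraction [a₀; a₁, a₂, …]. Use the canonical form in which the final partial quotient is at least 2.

-2975513 = -8·375511 + 28575, so a_0 = -8
375511 = 13·28575 + 4036, so a_1 = 13
28575 = 7·4036 + 323, so a_2 = 7
4036 = 12·323 + 160, so a_3 = 12
323 = 2·160 + 3, so a_4 = 2
160 = 53·3 + 1, so a_5 = 53
3 = 3·1 + 0, so a_6 = 3

[-8; 13, 7, 12, 2, 53, 3]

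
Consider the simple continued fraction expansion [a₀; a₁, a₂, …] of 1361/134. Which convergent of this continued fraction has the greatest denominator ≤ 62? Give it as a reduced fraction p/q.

List convergents until the denominator exceeds the bound:
a_0 = 10: 10/1  (≤ bound)
a_1 = 6: 61/6  (≤ bound)
a_2 = 2: 132/13  (≤ bound)
a_3 = 1: 193/19  (≤ bound)
a_4 = 1: 325/32  (≤ bound)
a_5 = 1: 518/51  (≤ bound)
a_6 = 2: 1361/134  (> 62, stop)

518/51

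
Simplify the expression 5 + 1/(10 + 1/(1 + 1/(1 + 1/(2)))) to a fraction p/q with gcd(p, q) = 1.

Start with 2.
1 + 1/(2/1) = 1 + 1/2 = 3/2
1 + 1/(3/2) = 1 + 2/3 = 5/3
10 + 1/(5/3) = 10 + 3/5 = 53/5
5 + 1/(53/5) = 5 + 5/53 = 270/53

270/53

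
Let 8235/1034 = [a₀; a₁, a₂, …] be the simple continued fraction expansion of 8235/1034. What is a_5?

2

⌊8235/1034⌋ = 7, remainder 997
⌊1034/997⌋ = 1, remainder 37
⌊997/37⌋ = 26, remainder 35
⌊37/35⌋ = 1, remainder 2
⌊35/2⌋ = 17, remainder 1
⌊2/1⌋ = 2, remainder 0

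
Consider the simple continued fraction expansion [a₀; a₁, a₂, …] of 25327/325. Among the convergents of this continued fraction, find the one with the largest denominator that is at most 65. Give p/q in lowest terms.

a_0 = 77: 77/1  (≤ bound)
a_1 = 1: 78/1  (≤ bound)
a_2 = 13: 1091/14  (≤ bound)
a_3 = 7: 7715/99  (> 65, stop)

1091/14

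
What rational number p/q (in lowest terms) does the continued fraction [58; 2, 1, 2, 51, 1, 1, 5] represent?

Compute successive convergents:
a_0 = 58: 58/1
a_1 = 2: 117/2
a_2 = 1: 175/3
a_3 = 2: 467/8
a_4 = 51: 23992/411
a_5 = 1: 24459/419
a_6 = 1: 48451/830
a_7 = 5: 266714/4569

266714/4569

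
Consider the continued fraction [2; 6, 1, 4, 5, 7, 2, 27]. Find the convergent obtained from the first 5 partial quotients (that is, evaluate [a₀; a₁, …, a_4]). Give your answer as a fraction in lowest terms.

380/177

Start with 5.
4 + 1/(5/1) = 4 + 1/5 = 21/5
1 + 1/(21/5) = 1 + 5/21 = 26/21
6 + 1/(26/21) = 6 + 21/26 = 177/26
2 + 1/(177/26) = 2 + 26/177 = 380/177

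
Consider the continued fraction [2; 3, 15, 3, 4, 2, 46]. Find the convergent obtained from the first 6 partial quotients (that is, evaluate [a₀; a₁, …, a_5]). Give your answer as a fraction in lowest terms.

3166/1361

a_0 = 2: 2/1
a_1 = 3: 7/3
a_2 = 15: 107/46
a_3 = 3: 328/141
a_4 = 4: 1419/610
a_5 = 2: 3166/1361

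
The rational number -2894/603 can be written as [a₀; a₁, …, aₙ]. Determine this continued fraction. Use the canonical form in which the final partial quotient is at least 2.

Run the Euclidean algorithm, recording each quotient:
-2894 ÷ 603 → quotient -5, remainder 121
603 ÷ 121 → quotient 4, remainder 119
121 ÷ 119 → quotient 1, remainder 2
119 ÷ 2 → quotient 59, remainder 1
2 ÷ 1 → quotient 2, remainder 0

[-5; 4, 1, 59, 2]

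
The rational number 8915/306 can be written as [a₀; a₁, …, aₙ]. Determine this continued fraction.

⌊8915/306⌋ = 29, remainder 41
⌊306/41⌋ = 7, remainder 19
⌊41/19⌋ = 2, remainder 3
⌊19/3⌋ = 6, remainder 1
⌊3/1⌋ = 3, remainder 0

[29; 7, 2, 6, 3]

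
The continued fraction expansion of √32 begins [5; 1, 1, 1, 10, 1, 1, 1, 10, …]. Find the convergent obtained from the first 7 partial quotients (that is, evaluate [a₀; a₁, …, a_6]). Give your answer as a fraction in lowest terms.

Start with 1.
1 + 1/(1/1) = 1 + 1/1 = 2/1
10 + 1/(2/1) = 10 + 1/2 = 21/2
1 + 1/(21/2) = 1 + 2/21 = 23/21
1 + 1/(23/21) = 1 + 21/23 = 44/23
1 + 1/(44/23) = 1 + 23/44 = 67/44
5 + 1/(67/44) = 5 + 44/67 = 379/67

379/67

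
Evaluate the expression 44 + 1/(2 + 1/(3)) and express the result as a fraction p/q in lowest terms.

311/7

a_0 = 44: 44/1
a_1 = 2: 89/2
a_2 = 3: 311/7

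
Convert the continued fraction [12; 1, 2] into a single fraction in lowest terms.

38/3

Compute successive convergents:
a_0 = 12: 12/1
a_1 = 1: 13/1
a_2 = 2: 38/3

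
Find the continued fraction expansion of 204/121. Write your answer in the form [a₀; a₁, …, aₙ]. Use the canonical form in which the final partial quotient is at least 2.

⌊204/121⌋ = 1, remainder 83
⌊121/83⌋ = 1, remainder 38
⌊83/38⌋ = 2, remainder 7
⌊38/7⌋ = 5, remainder 3
⌊7/3⌋ = 2, remainder 1
⌊3/1⌋ = 3, remainder 0

[1; 1, 2, 5, 2, 3]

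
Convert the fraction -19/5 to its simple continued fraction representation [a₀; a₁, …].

[-4; 5]

⌊-19/5⌋ = -4, remainder 1
⌊5/1⌋ = 5, remainder 0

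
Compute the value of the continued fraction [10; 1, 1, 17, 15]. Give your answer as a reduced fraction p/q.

5541/527

a_0 = 10: 10/1
a_1 = 1: 11/1
a_2 = 1: 21/2
a_3 = 17: 368/35
a_4 = 15: 5541/527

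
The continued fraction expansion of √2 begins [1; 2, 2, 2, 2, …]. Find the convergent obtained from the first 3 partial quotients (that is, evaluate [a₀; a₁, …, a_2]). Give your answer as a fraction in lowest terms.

7/5

Starting at the tail and folding back:
Start with 2.
2 + 1/(2/1) = 2 + 1/2 = 5/2
1 + 1/(5/2) = 1 + 2/5 = 7/5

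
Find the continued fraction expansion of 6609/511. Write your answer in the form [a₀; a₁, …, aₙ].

[12; 1, 14, 34]

Apply division with remainder until the remainder is 0:
6609 ÷ 511 → quotient 12, remainder 477
511 ÷ 477 → quotient 1, remainder 34
477 ÷ 34 → quotient 14, remainder 1
34 ÷ 1 → quotient 34, remainder 0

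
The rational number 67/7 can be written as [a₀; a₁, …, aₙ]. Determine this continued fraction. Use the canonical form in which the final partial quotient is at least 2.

⌊67/7⌋ = 9, remainder 4
⌊7/4⌋ = 1, remainder 3
⌊4/3⌋ = 1, remainder 1
⌊3/1⌋ = 3, remainder 0

[9; 1, 1, 3]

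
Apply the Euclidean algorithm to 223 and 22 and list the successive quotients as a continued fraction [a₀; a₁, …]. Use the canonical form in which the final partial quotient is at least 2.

[10; 7, 3]

Repeatedly divide and take the remainder:
223 ÷ 22 → quotient 10, remainder 3
22 ÷ 3 → quotient 7, remainder 1
3 ÷ 1 → quotient 3, remainder 0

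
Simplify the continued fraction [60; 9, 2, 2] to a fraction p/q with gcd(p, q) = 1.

2825/47

Starting at the tail and folding back:
Start with 2.
2 + 1/(2/1) = 2 + 1/2 = 5/2
9 + 1/(5/2) = 9 + 2/5 = 47/5
60 + 1/(47/5) = 60 + 5/47 = 2825/47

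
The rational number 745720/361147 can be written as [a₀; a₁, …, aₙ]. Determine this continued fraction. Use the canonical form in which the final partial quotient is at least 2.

Run the Euclidean algorithm, recording each quotient:
745720 = 2·361147 + 23426, so a_0 = 2
361147 = 15·23426 + 9757, so a_1 = 15
23426 = 2·9757 + 3912, so a_2 = 2
9757 = 2·3912 + 1933, so a_3 = 2
3912 = 2·1933 + 46, so a_4 = 2
1933 = 42·46 + 1, so a_5 = 42
46 = 46·1 + 0, so a_6 = 46

[2; 15, 2, 2, 2, 42, 46]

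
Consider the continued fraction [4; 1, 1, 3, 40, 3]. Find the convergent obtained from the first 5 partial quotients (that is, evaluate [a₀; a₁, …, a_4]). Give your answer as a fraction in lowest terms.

a_0 = 4: 4/1
a_1 = 1: 5/1
a_2 = 1: 9/2
a_3 = 3: 32/7
a_4 = 40: 1289/282

1289/282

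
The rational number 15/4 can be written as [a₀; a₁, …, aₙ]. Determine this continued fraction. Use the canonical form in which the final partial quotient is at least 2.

[3; 1, 3]

Apply division with remainder until the remainder is 0:
15 ÷ 4 → quotient 3, remainder 3
4 ÷ 3 → quotient 1, remainder 1
3 ÷ 1 → quotient 3, remainder 0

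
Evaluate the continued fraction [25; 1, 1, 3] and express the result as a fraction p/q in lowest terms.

179/7

Start with 3.
1 + 1/(3/1) = 1 + 1/3 = 4/3
1 + 1/(4/3) = 1 + 3/4 = 7/4
25 + 1/(7/4) = 25 + 4/7 = 179/7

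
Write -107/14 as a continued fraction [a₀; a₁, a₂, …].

-107 ÷ 14 → quotient -8, remainder 5
14 ÷ 5 → quotient 2, remainder 4
5 ÷ 4 → quotient 1, remainder 1
4 ÷ 1 → quotient 4, remainder 0

[-8; 2, 1, 4]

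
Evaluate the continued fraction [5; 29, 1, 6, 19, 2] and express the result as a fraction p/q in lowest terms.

41330/8211

Start with 2.
19 + 1/(2/1) = 19 + 1/2 = 39/2
6 + 1/(39/2) = 6 + 2/39 = 236/39
1 + 1/(236/39) = 1 + 39/236 = 275/236
29 + 1/(275/236) = 29 + 236/275 = 8211/275
5 + 1/(8211/275) = 5 + 275/8211 = 41330/8211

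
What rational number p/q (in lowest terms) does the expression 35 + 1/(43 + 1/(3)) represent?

Starting at the tail and folding back:
Start with 3.
43 + 1/(3/1) = 43 + 1/3 = 130/3
35 + 1/(130/3) = 35 + 3/130 = 4553/130

4553/130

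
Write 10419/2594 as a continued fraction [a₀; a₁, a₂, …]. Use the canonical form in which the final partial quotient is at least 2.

10419 = 4·2594 + 43, so a_0 = 4
2594 = 60·43 + 14, so a_1 = 60
43 = 3·14 + 1, so a_2 = 3
14 = 14·1 + 0, so a_3 = 14

[4; 60, 3, 14]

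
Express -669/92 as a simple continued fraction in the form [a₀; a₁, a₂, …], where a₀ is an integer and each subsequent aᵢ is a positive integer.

[-8; 1, 2, 1, 2, 8]

-669 = -8·92 + 67, so a_0 = -8
92 = 1·67 + 25, so a_1 = 1
67 = 2·25 + 17, so a_2 = 2
25 = 1·17 + 8, so a_3 = 1
17 = 2·8 + 1, so a_4 = 2
8 = 8·1 + 0, so a_5 = 8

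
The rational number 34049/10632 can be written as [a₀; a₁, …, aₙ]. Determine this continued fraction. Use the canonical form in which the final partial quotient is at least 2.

Apply division with remainder until the remainder is 0:
34049 ÷ 10632 → quotient 3, remainder 2153
10632 ÷ 2153 → quotient 4, remainder 2020
2153 ÷ 2020 → quotient 1, remainder 133
2020 ÷ 133 → quotient 15, remainder 25
133 ÷ 25 → quotient 5, remainder 8
25 ÷ 8 → quotient 3, remainder 1
8 ÷ 1 → quotient 8, remainder 0

[3; 4, 1, 15, 5, 3, 8]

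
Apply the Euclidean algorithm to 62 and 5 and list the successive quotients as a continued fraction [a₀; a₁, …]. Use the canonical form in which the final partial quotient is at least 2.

⌊62/5⌋ = 12, remainder 2
⌊5/2⌋ = 2, remainder 1
⌊2/1⌋ = 2, remainder 0

[12; 2, 2]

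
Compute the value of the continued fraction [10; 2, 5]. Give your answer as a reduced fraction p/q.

Compute successive convergents:
a_0 = 10: 10/1
a_1 = 2: 21/2
a_2 = 5: 115/11

115/11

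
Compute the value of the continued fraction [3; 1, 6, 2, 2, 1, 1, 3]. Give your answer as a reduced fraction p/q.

1233/319

Work from the innermost term outward:
Start with 3.
1 + 1/(3/1) = 1 + 1/3 = 4/3
1 + 1/(4/3) = 1 + 3/4 = 7/4
2 + 1/(7/4) = 2 + 4/7 = 18/7
2 + 1/(18/7) = 2 + 7/18 = 43/18
6 + 1/(43/18) = 6 + 18/43 = 276/43
1 + 1/(276/43) = 1 + 43/276 = 319/276
3 + 1/(319/276) = 3 + 276/319 = 1233/319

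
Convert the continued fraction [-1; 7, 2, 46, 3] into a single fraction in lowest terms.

Collapse the nested fraction from the inside out:
Start with 3.
46 + 1/(3/1) = 46 + 1/3 = 139/3
2 + 1/(139/3) = 2 + 3/139 = 281/139
7 + 1/(281/139) = 7 + 139/281 = 2106/281
-1 + 1/(2106/281) = -1 + 281/2106 = -1825/2106

-1825/2106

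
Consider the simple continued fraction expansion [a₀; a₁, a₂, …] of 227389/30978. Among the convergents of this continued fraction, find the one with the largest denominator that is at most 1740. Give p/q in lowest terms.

12574/1713

List convergents until the denominator exceeds the bound:
a_0 = 7: 7/1  (≤ bound)
a_1 = 2: 15/2  (≤ bound)
a_2 = 1: 22/3  (≤ bound)
a_3 = 15: 345/47  (≤ bound)
a_4 = 5: 1747/238  (≤ bound)
a_5 = 7: 12574/1713  (≤ bound)
a_6 = 1: 14321/1951  (> 1740, stop)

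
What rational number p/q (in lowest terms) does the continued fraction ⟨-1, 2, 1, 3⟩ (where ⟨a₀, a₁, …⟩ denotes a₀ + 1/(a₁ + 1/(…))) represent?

Start with 3.
1 + 1/(3/1) = 1 + 1/3 = 4/3
2 + 1/(4/3) = 2 + 3/4 = 11/4
-1 + 1/(11/4) = -1 + 4/11 = -7/11

-7/11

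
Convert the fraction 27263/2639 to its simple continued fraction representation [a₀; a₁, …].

Run the Euclidean algorithm, recording each quotient:
27263 = 10·2639 + 873, so a_0 = 10
2639 = 3·873 + 20, so a_1 = 3
873 = 43·20 + 13, so a_2 = 43
20 = 1·13 + 7, so a_3 = 1
13 = 1·7 + 6, so a_4 = 1
7 = 1·6 + 1, so a_5 = 1
6 = 6·1 + 0, so a_6 = 6

[10; 3, 43, 1, 1, 1, 6]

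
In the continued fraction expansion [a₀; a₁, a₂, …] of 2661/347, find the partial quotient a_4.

2

Repeatedly divide and take the remainder:
⌊2661/347⌋ = 7, remainder 232
⌊347/232⌋ = 1, remainder 115
⌊232/115⌋ = 2, remainder 2
⌊115/2⌋ = 57, remainder 1
⌊2/1⌋ = 2, remainder 0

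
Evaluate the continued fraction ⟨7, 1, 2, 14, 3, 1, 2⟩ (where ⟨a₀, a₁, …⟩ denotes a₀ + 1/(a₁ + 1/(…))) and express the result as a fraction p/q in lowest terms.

3699/482

a_0 = 7: 7/1
a_1 = 1: 8/1
a_2 = 2: 23/3
a_3 = 14: 330/43
a_4 = 3: 1013/132
a_5 = 1: 1343/175
a_6 = 2: 3699/482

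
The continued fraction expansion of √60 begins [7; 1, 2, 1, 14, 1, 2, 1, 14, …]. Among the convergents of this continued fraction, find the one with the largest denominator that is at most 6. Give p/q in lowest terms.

31/4

List convergents until the denominator exceeds the bound:
a_0 = 7: 7/1  (≤ bound)
a_1 = 1: 8/1  (≤ bound)
a_2 = 2: 23/3  (≤ bound)
a_3 = 1: 31/4  (≤ bound)
a_4 = 14: 457/59  (> 6, stop)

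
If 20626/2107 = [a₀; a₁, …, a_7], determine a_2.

20626 ÷ 2107 → quotient 9, remainder 1663
2107 ÷ 1663 → quotient 1, remainder 444
1663 ÷ 444 → quotient 3, remainder 331

3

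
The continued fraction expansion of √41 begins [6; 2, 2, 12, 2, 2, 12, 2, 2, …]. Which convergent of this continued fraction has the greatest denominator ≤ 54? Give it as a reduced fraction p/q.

32/5

a_0 = 6: 6/1  (≤ bound)
a_1 = 2: 13/2  (≤ bound)
a_2 = 2: 32/5  (≤ bound)
a_3 = 12: 397/62  (> 54, stop)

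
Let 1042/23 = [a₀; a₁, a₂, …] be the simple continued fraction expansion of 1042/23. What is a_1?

3

1042 = 45·23 + 7, so a_0 = 45
23 = 3·7 + 2, so a_1 = 3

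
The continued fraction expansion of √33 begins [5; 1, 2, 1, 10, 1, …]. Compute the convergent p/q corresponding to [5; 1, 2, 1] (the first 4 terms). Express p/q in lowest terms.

Compute successive convergents:
a_0 = 5: 5/1
a_1 = 1: 6/1
a_2 = 2: 17/3
a_3 = 1: 23/4

23/4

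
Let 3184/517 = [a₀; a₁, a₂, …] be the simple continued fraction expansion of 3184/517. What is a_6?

Apply division with remainder until the remainder is 0:
3184 = 6·517 + 82, so a_0 = 6
517 = 6·82 + 25, so a_1 = 6
82 = 3·25 + 7, so a_2 = 3
25 = 3·7 + 4, so a_3 = 3
7 = 1·4 + 3, so a_4 = 1
4 = 1·3 + 1, so a_5 = 1
3 = 3·1 + 0, so a_6 = 3

3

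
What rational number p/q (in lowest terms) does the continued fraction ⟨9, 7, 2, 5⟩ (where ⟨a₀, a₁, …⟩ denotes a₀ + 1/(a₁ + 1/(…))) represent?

a_0 = 9: 9/1
a_1 = 7: 64/7
a_2 = 2: 137/15
a_3 = 5: 749/82

749/82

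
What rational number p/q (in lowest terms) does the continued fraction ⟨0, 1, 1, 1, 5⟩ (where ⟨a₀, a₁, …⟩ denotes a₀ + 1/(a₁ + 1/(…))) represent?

11/17

Collapse the nested fraction from the inside out:
Start with 5.
1 + 1/(5/1) = 1 + 1/5 = 6/5
1 + 1/(6/5) = 1 + 5/6 = 11/6
1 + 1/(11/6) = 1 + 6/11 = 17/11
0 + 1/(17/11) = 0 + 11/17 = 11/17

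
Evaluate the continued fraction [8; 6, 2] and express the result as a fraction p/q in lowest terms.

106/13

Start with 2.
6 + 1/(2/1) = 6 + 1/2 = 13/2
8 + 1/(13/2) = 8 + 2/13 = 106/13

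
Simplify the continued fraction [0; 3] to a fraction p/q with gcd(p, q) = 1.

1/3

a_0 = 0: 0/1
a_1 = 3: 1/3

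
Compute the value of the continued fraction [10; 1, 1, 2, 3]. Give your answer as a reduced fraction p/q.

Build up convergents one term at a time:
a_0 = 10: 10/1
a_1 = 1: 11/1
a_2 = 1: 21/2
a_3 = 2: 53/5
a_4 = 3: 180/17

180/17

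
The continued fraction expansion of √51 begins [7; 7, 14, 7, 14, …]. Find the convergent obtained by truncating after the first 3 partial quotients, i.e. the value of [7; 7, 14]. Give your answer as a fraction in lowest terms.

707/99

Build up convergents one term at a time:
a_0 = 7: 7/1
a_1 = 7: 50/7
a_2 = 14: 707/99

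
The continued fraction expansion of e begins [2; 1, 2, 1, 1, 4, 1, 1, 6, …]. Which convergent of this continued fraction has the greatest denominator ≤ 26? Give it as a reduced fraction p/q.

19/7

List convergents until the denominator exceeds the bound:
a_0 = 2: 2/1  (≤ bound)
a_1 = 1: 3/1  (≤ bound)
a_2 = 2: 8/3  (≤ bound)
a_3 = 1: 11/4  (≤ bound)
a_4 = 1: 19/7  (≤ bound)
a_5 = 4: 87/32  (> 26, stop)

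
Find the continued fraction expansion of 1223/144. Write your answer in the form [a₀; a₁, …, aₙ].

1223 = 8·144 + 71, so a_0 = 8
144 = 2·71 + 2, so a_1 = 2
71 = 35·2 + 1, so a_2 = 35
2 = 2·1 + 0, so a_3 = 2

[8; 2, 35, 2]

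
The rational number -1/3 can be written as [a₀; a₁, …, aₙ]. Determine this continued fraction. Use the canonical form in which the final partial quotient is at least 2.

[-1; 1, 2]

-1 ÷ 3 → quotient -1, remainder 2
3 ÷ 2 → quotient 1, remainder 1
2 ÷ 1 → quotient 2, remainder 0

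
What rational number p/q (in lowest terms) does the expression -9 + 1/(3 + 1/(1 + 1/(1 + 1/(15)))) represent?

-950/109

Compute successive convergents:
a_0 = -9: -9/1
a_1 = 3: -26/3
a_2 = 1: -35/4
a_3 = 1: -61/7
a_4 = 15: -950/109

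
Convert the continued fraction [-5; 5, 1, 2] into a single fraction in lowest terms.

-82/17

Start with 2.
1 + 1/(2/1) = 1 + 1/2 = 3/2
5 + 1/(3/2) = 5 + 2/3 = 17/3
-5 + 1/(17/3) = -5 + 3/17 = -82/17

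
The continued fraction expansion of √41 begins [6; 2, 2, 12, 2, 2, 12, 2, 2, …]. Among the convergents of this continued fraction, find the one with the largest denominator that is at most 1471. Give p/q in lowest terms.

List convergents until the denominator exceeds the bound:
a_0 = 6: 6/1  (≤ bound)
a_1 = 2: 13/2  (≤ bound)
a_2 = 2: 32/5  (≤ bound)
a_3 = 12: 397/62  (≤ bound)
a_4 = 2: 826/129  (≤ bound)
a_5 = 2: 2049/320  (≤ bound)
a_6 = 12: 25414/3969  (> 1471, stop)

2049/320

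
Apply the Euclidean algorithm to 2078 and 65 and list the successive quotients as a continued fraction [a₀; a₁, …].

2078 = 31·65 + 63, so a_0 = 31
65 = 1·63 + 2, so a_1 = 1
63 = 31·2 + 1, so a_2 = 31
2 = 2·1 + 0, so a_3 = 2

[31; 1, 31, 2]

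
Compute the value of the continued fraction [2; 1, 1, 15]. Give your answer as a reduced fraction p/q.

Use the convergent recurrence hₖ = aₖ·hₖ₋₁ + hₖ₋₂ (and likewise for the denominators kₖ):
a_0 = 2: 2/1
a_1 = 1: 3/1
a_2 = 1: 5/2
a_3 = 15: 78/31

78/31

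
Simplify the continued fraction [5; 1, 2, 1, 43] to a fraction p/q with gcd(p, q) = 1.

Start with 43.
1 + 1/(43/1) = 1 + 1/43 = 44/43
2 + 1/(44/43) = 2 + 43/44 = 131/44
1 + 1/(131/44) = 1 + 44/131 = 175/131
5 + 1/(175/131) = 5 + 131/175 = 1006/175

1006/175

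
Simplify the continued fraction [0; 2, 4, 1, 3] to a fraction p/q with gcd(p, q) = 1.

19/42

Start with 3.
1 + 1/(3/1) = 1 + 1/3 = 4/3
4 + 1/(4/3) = 4 + 3/4 = 19/4
2 + 1/(19/4) = 2 + 4/19 = 42/19
0 + 1/(42/19) = 0 + 19/42 = 19/42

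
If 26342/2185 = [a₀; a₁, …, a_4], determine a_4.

Apply division with remainder until the remainder is 0:
26342 ÷ 2185 → quotient 12, remainder 122
2185 ÷ 122 → quotient 17, remainder 111
122 ÷ 111 → quotient 1, remainder 11
111 ÷ 11 → quotient 10, remainder 1
11 ÷ 1 → quotient 11, remainder 0

11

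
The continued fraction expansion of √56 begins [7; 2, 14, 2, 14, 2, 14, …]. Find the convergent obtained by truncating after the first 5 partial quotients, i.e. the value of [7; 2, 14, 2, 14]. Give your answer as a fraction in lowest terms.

6503/869

Start with 14.
2 + 1/(14/1) = 2 + 1/14 = 29/14
14 + 1/(29/14) = 14 + 14/29 = 420/29
2 + 1/(420/29) = 2 + 29/420 = 869/420
7 + 1/(869/420) = 7 + 420/869 = 6503/869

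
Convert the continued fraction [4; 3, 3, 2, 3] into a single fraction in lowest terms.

a_0 = 4: 4/1
a_1 = 3: 13/3
a_2 = 3: 43/10
a_3 = 2: 99/23
a_4 = 3: 340/79

340/79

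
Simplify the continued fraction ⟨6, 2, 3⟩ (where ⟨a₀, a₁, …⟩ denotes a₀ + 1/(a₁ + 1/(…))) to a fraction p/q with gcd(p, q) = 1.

Use the convergent recurrence hₖ = aₖ·hₖ₋₁ + hₖ₋₂ (and likewise for the denominators kₖ):
a_0 = 6: 6/1
a_1 = 2: 13/2
a_2 = 3: 45/7

45/7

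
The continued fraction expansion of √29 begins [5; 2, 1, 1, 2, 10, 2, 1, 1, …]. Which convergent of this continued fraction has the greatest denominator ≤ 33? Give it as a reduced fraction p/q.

70/13

List convergents until the denominator exceeds the bound:
a_0 = 5: 5/1  (≤ bound)
a_1 = 2: 11/2  (≤ bound)
a_2 = 1: 16/3  (≤ bound)
a_3 = 1: 27/5  (≤ bound)
a_4 = 2: 70/13  (≤ bound)
a_5 = 10: 727/135  (> 33, stop)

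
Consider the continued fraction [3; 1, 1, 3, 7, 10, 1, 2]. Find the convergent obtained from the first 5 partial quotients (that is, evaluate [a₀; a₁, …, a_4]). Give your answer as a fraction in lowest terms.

a_0 = 3: 3/1
a_1 = 1: 4/1
a_2 = 1: 7/2
a_3 = 3: 25/7
a_4 = 7: 182/51

182/51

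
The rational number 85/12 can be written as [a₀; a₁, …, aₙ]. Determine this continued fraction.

Apply division with remainder until the remainder is 0:
⌊85/12⌋ = 7, remainder 1
⌊12/1⌋ = 12, remainder 0

[7; 12]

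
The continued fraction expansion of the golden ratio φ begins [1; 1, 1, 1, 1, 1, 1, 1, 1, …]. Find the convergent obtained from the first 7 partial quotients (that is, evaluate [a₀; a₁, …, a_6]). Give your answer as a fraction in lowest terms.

21/13

Start with 1.
1 + 1/(1/1) = 1 + 1/1 = 2/1
1 + 1/(2/1) = 1 + 1/2 = 3/2
1 + 1/(3/2) = 1 + 2/3 = 5/3
1 + 1/(5/3) = 1 + 3/5 = 8/5
1 + 1/(8/5) = 1 + 5/8 = 13/8
1 + 1/(13/8) = 1 + 8/13 = 21/13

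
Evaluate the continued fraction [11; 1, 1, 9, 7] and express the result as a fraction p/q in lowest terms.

Use the convergent recurrence hₖ = aₖ·hₖ₋₁ + hₖ₋₂ (and likewise for the denominators kₖ):
a_0 = 11: 11/1
a_1 = 1: 12/1
a_2 = 1: 23/2
a_3 = 9: 219/19
a_4 = 7: 1556/135

1556/135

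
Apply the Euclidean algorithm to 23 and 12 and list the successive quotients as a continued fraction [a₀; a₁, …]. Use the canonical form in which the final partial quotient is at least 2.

[1; 1, 11]

Run the Euclidean algorithm, recording each quotient:
⌊23/12⌋ = 1, remainder 11
⌊12/11⌋ = 1, remainder 1
⌊11/1⌋ = 11, remainder 0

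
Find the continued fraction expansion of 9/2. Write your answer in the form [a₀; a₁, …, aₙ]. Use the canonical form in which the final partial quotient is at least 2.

Apply division with remainder until the remainder is 0:
9 = 4·2 + 1, so a_0 = 4
2 = 2·1 + 0, so a_1 = 2

[4; 2]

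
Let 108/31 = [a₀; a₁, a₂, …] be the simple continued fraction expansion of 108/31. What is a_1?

Run the Euclidean algorithm, recording each quotient:
⌊108/31⌋ = 3, remainder 15
⌊31/15⌋ = 2, remainder 1

2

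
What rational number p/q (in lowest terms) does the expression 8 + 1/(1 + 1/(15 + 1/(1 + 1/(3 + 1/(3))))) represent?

1949/218

Compute successive convergents:
a_0 = 8: 8/1
a_1 = 1: 9/1
a_2 = 15: 143/16
a_3 = 1: 152/17
a_4 = 3: 599/67
a_5 = 3: 1949/218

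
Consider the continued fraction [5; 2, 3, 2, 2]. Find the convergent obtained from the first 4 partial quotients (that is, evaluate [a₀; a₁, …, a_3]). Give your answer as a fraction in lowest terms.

87/16

a_0 = 5: 5/1
a_1 = 2: 11/2
a_2 = 3: 38/7
a_3 = 2: 87/16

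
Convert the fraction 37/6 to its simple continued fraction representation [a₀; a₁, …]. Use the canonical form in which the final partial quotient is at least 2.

[6; 6]

Repeatedly divide and take the remainder:
⌊37/6⌋ = 6, remainder 1
⌊6/1⌋ = 6, remainder 0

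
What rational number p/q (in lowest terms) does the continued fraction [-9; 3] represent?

Use the convergent recurrence hₖ = aₖ·hₖ₋₁ + hₖ₋₂ (and likewise for the denominators kₖ):
a_0 = -9: -9/1
a_1 = 3: -26/3

-26/3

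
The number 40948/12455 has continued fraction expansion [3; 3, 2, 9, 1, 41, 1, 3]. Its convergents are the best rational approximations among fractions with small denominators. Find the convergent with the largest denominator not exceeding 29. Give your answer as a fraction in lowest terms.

a_0 = 3: 3/1  (≤ bound)
a_1 = 3: 10/3  (≤ bound)
a_2 = 2: 23/7  (≤ bound)
a_3 = 9: 217/66  (> 29, stop)

23/7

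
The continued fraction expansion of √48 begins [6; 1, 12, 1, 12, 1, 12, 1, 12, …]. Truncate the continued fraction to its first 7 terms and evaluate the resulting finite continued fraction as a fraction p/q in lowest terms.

a_0 = 6: 6/1
a_1 = 1: 7/1
a_2 = 12: 90/13
a_3 = 1: 97/14
a_4 = 12: 1254/181
a_5 = 1: 1351/195
a_6 = 12: 17466/2521

17466/2521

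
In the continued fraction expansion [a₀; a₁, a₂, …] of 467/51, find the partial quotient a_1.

Apply division with remainder until the remainder is 0:
467 = 9·51 + 8, so a_0 = 9
51 = 6·8 + 3, so a_1 = 6

6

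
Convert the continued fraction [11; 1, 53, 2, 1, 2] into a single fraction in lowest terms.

5212/435

a_0 = 11: 11/1
a_1 = 1: 12/1
a_2 = 53: 647/54
a_3 = 2: 1306/109
a_4 = 1: 1953/163
a_5 = 2: 5212/435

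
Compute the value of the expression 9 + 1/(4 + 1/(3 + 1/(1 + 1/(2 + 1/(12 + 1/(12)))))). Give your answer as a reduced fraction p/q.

64814/7019

Start with 12.
12 + 1/(12/1) = 12 + 1/12 = 145/12
2 + 1/(145/12) = 2 + 12/145 = 302/145
1 + 1/(302/145) = 1 + 145/302 = 447/302
3 + 1/(447/302) = 3 + 302/447 = 1643/447
4 + 1/(1643/447) = 4 + 447/1643 = 7019/1643
9 + 1/(7019/1643) = 9 + 1643/7019 = 64814/7019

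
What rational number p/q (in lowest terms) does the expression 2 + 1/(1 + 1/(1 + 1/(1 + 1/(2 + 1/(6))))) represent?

134/51

Start with 6.
2 + 1/(6/1) = 2 + 1/6 = 13/6
1 + 1/(13/6) = 1 + 6/13 = 19/13
1 + 1/(19/13) = 1 + 13/19 = 32/19
1 + 1/(32/19) = 1 + 19/32 = 51/32
2 + 1/(51/32) = 2 + 32/51 = 134/51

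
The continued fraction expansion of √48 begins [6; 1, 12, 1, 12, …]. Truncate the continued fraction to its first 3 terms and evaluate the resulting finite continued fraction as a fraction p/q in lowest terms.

90/13

a_0 = 6: 6/1
a_1 = 1: 7/1
a_2 = 12: 90/13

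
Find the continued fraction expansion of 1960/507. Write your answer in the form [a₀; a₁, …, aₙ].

⌊1960/507⌋ = 3, remainder 439
⌊507/439⌋ = 1, remainder 68
⌊439/68⌋ = 6, remainder 31
⌊68/31⌋ = 2, remainder 6
⌊31/6⌋ = 5, remainder 1
⌊6/1⌋ = 6, remainder 0

[3; 1, 6, 2, 5, 6]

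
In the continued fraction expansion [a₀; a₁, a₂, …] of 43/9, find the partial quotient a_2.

3

43 = 4·9 + 7, so a_0 = 4
9 = 1·7 + 2, so a_1 = 1
7 = 3·2 + 1, so a_2 = 3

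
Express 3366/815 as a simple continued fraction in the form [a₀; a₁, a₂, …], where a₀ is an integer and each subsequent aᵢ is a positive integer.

Apply division with remainder until the remainder is 0:
3366 ÷ 815 → quotient 4, remainder 106
815 ÷ 106 → quotient 7, remainder 73
106 ÷ 73 → quotient 1, remainder 33
73 ÷ 33 → quotient 2, remainder 7
33 ÷ 7 → quotient 4, remainder 5
7 ÷ 5 → quotient 1, remainder 2
5 ÷ 2 → quotient 2, remainder 1
2 ÷ 1 → quotient 2, remainder 0

[4; 7, 1, 2, 4, 1, 2, 2]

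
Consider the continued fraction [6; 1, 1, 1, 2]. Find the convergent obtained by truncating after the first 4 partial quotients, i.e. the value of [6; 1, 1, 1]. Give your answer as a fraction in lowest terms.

20/3

Work from the innermost term outward:
Start with 1.
1 + 1/(1/1) = 1 + 1/1 = 2/1
1 + 1/(2/1) = 1 + 1/2 = 3/2
6 + 1/(3/2) = 6 + 2/3 = 20/3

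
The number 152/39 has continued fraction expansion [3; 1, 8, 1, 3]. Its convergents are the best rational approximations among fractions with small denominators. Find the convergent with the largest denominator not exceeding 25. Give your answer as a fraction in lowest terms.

a_0 = 3: 3/1  (≤ bound)
a_1 = 1: 4/1  (≤ bound)
a_2 = 8: 35/9  (≤ bound)
a_3 = 1: 39/10  (≤ bound)
a_4 = 3: 152/39  (> 25, stop)

39/10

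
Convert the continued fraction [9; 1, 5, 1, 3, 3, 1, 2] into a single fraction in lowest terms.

Start with 2.
1 + 1/(2/1) = 1 + 1/2 = 3/2
3 + 1/(3/2) = 3 + 2/3 = 11/3
3 + 1/(11/3) = 3 + 3/11 = 36/11
1 + 1/(36/11) = 1 + 11/36 = 47/36
5 + 1/(47/36) = 5 + 36/47 = 271/47
1 + 1/(271/47) = 1 + 47/271 = 318/271
9 + 1/(318/271) = 9 + 271/318 = 3133/318

3133/318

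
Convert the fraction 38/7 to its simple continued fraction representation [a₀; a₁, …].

38 = 5·7 + 3, so a_0 = 5
7 = 2·3 + 1, so a_1 = 2
3 = 3·1 + 0, so a_2 = 3

[5; 2, 3]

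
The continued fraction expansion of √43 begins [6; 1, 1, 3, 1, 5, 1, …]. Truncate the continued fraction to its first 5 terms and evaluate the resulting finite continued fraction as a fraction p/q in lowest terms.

59/9

Work from the innermost term outward:
Start with 1.
3 + 1/(1/1) = 3 + 1/1 = 4/1
1 + 1/(4/1) = 1 + 1/4 = 5/4
1 + 1/(5/4) = 1 + 4/5 = 9/5
6 + 1/(9/5) = 6 + 5/9 = 59/9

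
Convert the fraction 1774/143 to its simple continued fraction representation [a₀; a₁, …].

[12; 2, 2, 6, 1, 3]

1774 = 12·143 + 58, so a_0 = 12
143 = 2·58 + 27, so a_1 = 2
58 = 2·27 + 4, so a_2 = 2
27 = 6·4 + 3, so a_3 = 6
4 = 1·3 + 1, so a_4 = 1
3 = 3·1 + 0, so a_5 = 3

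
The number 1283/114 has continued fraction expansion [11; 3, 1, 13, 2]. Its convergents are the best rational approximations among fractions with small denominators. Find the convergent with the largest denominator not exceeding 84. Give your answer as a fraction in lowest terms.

a_0 = 11: 11/1  (≤ bound)
a_1 = 3: 34/3  (≤ bound)
a_2 = 1: 45/4  (≤ bound)
a_3 = 13: 619/55  (≤ bound)
a_4 = 2: 1283/114  (> 84, stop)

619/55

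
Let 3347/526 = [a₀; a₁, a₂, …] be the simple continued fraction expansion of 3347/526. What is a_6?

2

3347 ÷ 526 → quotient 6, remainder 191
526 ÷ 191 → quotient 2, remainder 144
191 ÷ 144 → quotient 1, remainder 47
144 ÷ 47 → quotient 3, remainder 3
47 ÷ 3 → quotient 15, remainder 2
3 ÷ 2 → quotient 1, remainder 1
2 ÷ 1 → quotient 2, remainder 0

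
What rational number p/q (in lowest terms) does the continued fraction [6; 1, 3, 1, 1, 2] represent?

Work from the innermost term outward:
Start with 2.
1 + 1/(2/1) = 1 + 1/2 = 3/2
1 + 1/(3/2) = 1 + 2/3 = 5/3
3 + 1/(5/3) = 3 + 3/5 = 18/5
1 + 1/(18/5) = 1 + 5/18 = 23/18
6 + 1/(23/18) = 6 + 18/23 = 156/23

156/23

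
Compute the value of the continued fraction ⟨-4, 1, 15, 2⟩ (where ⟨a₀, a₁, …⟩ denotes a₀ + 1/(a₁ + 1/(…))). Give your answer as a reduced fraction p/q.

-101/33

Build up convergents one term at a time:
a_0 = -4: -4/1
a_1 = 1: -3/1
a_2 = 15: -49/16
a_3 = 2: -101/33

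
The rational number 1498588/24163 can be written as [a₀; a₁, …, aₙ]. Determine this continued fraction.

⌊1498588/24163⌋ = 62, remainder 482
⌊24163/482⌋ = 50, remainder 63
⌊482/63⌋ = 7, remainder 41
⌊63/41⌋ = 1, remainder 22
⌊41/22⌋ = 1, remainder 19
⌊22/19⌋ = 1, remainder 3
⌊19/3⌋ = 6, remainder 1
⌊3/1⌋ = 3, remainder 0

[62; 50, 7, 1, 1, 1, 6, 3]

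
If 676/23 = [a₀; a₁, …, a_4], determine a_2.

⌊676/23⌋ = 29, remainder 9
⌊23/9⌋ = 2, remainder 5
⌊9/5⌋ = 1, remainder 4

1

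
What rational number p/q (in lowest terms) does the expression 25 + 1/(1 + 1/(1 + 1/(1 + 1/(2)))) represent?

205/8

Start with 2.
1 + 1/(2/1) = 1 + 1/2 = 3/2
1 + 1/(3/2) = 1 + 2/3 = 5/3
1 + 1/(5/3) = 1 + 3/5 = 8/5
25 + 1/(8/5) = 25 + 5/8 = 205/8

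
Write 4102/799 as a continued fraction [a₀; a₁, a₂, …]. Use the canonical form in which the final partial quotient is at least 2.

[5; 7, 2, 7, 7]

Repeatedly divide and take the remainder:
4102 ÷ 799 → quotient 5, remainder 107
799 ÷ 107 → quotient 7, remainder 50
107 ÷ 50 → quotient 2, remainder 7
50 ÷ 7 → quotient 7, remainder 1
7 ÷ 1 → quotient 7, remainder 0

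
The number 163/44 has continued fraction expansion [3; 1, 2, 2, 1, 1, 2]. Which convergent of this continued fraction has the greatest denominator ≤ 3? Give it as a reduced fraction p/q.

11/3

a_0 = 3: 3/1  (≤ bound)
a_1 = 1: 4/1  (≤ bound)
a_2 = 2: 11/3  (≤ bound)
a_3 = 2: 26/7  (> 3, stop)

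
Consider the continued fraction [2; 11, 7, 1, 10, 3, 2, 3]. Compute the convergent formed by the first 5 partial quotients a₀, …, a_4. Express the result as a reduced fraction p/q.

2023/968

Compute successive convergents:
a_0 = 2: 2/1
a_1 = 11: 23/11
a_2 = 7: 163/78
a_3 = 1: 186/89
a_4 = 10: 2023/968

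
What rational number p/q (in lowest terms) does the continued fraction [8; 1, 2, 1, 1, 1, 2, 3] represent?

Collapse the nested fraction from the inside out:
Start with 3.
2 + 1/(3/1) = 2 + 1/3 = 7/3
1 + 1/(7/3) = 1 + 3/7 = 10/7
1 + 1/(10/7) = 1 + 7/10 = 17/10
1 + 1/(17/10) = 1 + 10/17 = 27/17
2 + 1/(27/17) = 2 + 17/27 = 71/27
1 + 1/(71/27) = 1 + 27/71 = 98/71
8 + 1/(98/71) = 8 + 71/98 = 855/98

855/98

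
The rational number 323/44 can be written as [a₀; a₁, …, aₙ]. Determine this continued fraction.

[7; 2, 1, 14]

Repeatedly divide and take the remainder:
323 ÷ 44 → quotient 7, remainder 15
44 ÷ 15 → quotient 2, remainder 14
15 ÷ 14 → quotient 1, remainder 1
14 ÷ 1 → quotient 14, remainder 0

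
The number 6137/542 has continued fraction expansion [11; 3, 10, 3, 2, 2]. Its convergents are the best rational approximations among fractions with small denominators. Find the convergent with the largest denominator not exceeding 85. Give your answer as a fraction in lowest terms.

351/31

List convergents until the denominator exceeds the bound:
a_0 = 11: 11/1  (≤ bound)
a_1 = 3: 34/3  (≤ bound)
a_2 = 10: 351/31  (≤ bound)
a_3 = 3: 1087/96  (> 85, stop)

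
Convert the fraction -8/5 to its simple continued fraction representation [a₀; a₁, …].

-8 ÷ 5 → quotient -2, remainder 2
5 ÷ 2 → quotient 2, remainder 1
2 ÷ 1 → quotient 2, remainder 0

[-2; 2, 2]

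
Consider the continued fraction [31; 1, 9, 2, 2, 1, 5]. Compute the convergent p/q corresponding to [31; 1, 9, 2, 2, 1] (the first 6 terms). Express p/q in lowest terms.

2329/73

Use the convergent recurrence hₖ = aₖ·hₖ₋₁ + hₖ₋₂ (and likewise for the denominators kₖ):
a_0 = 31: 31/1
a_1 = 1: 32/1
a_2 = 9: 319/10
a_3 = 2: 670/21
a_4 = 2: 1659/52
a_5 = 1: 2329/73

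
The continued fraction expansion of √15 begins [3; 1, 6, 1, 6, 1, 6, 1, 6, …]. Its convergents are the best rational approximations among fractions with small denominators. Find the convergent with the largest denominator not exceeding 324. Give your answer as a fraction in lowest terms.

244/63

a_0 = 3: 3/1  (≤ bound)
a_1 = 1: 4/1  (≤ bound)
a_2 = 6: 27/7  (≤ bound)
a_3 = 1: 31/8  (≤ bound)
a_4 = 6: 213/55  (≤ bound)
a_5 = 1: 244/63  (≤ bound)
a_6 = 6: 1677/433  (> 324, stop)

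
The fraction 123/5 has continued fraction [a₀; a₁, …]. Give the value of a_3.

123 ÷ 5 → quotient 24, remainder 3
5 ÷ 3 → quotient 1, remainder 2
3 ÷ 2 → quotient 1, remainder 1
2 ÷ 1 → quotient 2, remainder 0

2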